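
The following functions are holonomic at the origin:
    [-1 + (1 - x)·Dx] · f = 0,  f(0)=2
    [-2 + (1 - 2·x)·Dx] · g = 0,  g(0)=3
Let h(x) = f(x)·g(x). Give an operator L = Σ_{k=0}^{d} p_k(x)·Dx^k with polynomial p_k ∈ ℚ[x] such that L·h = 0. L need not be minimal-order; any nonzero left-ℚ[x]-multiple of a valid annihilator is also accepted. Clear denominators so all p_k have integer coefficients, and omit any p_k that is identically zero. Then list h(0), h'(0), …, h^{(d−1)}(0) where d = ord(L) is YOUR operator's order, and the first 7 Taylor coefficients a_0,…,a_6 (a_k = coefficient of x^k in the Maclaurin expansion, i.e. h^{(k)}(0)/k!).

L = (-3 + 4·x) + (1 - 3·x + 2·x^2)·Dx  (order 1).
h: a_k = 6, 18, 42, 90, 186, 378, 762, …
ICs: h(0) = 6.

f: a_k = 2, 2, 2, 2, 2, 2, 2, …
g: a_k = 3, 6, 12, 24, 48, 96, 192, …
L₀ := L_f ⊗_s L_g (sym. prod.), ord ≤ 1.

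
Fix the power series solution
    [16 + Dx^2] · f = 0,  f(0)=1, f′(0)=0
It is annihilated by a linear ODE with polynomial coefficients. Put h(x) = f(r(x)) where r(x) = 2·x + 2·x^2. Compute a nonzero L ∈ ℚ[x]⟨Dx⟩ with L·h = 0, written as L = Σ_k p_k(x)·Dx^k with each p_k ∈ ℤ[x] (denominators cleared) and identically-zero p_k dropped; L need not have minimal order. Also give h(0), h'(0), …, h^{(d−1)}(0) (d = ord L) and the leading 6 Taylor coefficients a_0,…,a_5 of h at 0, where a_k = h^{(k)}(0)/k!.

f: a_k = 1, 0, -8, 0, 32/3, 0, …
Substitute x→r, Dx→(1/r')Dx; clear ⇒ L₀.
L = (64 + 384·x + 768·x^2 + 512·x^3) - 2·Dx + (1 + 2·x)·Dx^2  (order 2).
h: a_k = 1, 0, -32, -64, 416/3, 2048/3, …
ICs: h(0) = 1, h′(0) = 0.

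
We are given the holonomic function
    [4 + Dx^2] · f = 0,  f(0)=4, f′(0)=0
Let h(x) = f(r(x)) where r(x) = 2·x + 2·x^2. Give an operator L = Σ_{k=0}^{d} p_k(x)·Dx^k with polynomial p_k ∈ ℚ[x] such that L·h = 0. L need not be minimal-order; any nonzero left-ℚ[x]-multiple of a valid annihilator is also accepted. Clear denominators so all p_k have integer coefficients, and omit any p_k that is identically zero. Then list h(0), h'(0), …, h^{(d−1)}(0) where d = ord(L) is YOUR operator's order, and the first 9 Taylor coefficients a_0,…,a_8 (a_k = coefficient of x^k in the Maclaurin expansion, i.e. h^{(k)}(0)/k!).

f: a_k = 4, 0, -8, 0, 8/3, 0, -16/45, 0, 8/315, …
h₀=f(r): pull back L_f along r ⇒ L₀.
L = (16 + 96·x + 192·x^2 + 128·x^3) - 2·Dx + (1 + 2·x)·Dx^2  (order 2).
h: a_k = 4, 0, -32, -64, 32/3, 512/3, 10496/45, 512/15, -92032/315, …
ICs: h(0) = 4, h′(0) = 0.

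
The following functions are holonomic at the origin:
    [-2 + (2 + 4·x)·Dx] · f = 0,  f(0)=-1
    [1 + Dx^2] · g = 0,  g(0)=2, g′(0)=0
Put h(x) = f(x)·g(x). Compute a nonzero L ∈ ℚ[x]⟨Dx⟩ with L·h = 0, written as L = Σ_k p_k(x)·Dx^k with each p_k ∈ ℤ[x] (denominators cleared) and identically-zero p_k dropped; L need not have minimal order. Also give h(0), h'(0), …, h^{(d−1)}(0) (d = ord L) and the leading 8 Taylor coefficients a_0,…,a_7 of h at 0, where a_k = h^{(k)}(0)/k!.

L = (4 + 4·x + 4·x^2) + (-2 - 4·x)·Dx + (1 + 4·x + 4·x^2)·Dx^2  (order 2).
h: a_k = -2, -2, 2, 0, 2/3, -4/3, 92/45, -148/45, …
ICs: h(0) = -2, h′(0) = -2.

f: a_k = -1, -1, 1/2, -1/2, 5/8, -7/8, 21/16, -33/16, …
g: a_k = 2, 0, -1, 0, 1/12, 0, -1/360, 0, …
Product ⇒ symmetric product L₀, ord ≤ 2.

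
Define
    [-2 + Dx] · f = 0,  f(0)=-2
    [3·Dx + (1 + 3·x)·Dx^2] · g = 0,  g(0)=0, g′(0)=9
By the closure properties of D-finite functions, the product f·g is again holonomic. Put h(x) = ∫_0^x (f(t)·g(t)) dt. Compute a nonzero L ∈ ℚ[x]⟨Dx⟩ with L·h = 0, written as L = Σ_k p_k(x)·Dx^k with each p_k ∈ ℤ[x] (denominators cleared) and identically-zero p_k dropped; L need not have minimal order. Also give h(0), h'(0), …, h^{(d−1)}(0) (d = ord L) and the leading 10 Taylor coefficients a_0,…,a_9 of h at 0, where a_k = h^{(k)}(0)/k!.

L = (-2 + 12·x)·Dx + (-1 - 12·x)·Dx^2 + (1 + 3·x)·Dx^3  (order 3).
h: a_k = 0, 0, -9, -3, -9, 87/10, -221/10, 330/7, -15193/140, 46187/180, …
ICs: h(0) = 0, h′(0) = 0, h′′(0) = -18.

f: a_k = -2, -4, -4, -8/3, -4/3, -8/15, -8/45, -16/315, -4/315, -8/2835, …
g: a_k = 0, 9, -27/2, 27, -243/4, 729/5, -729/2, 6561/7, -19683/8, 6561, …
L₀ := L_f ⊗_s L_g (sym. prod.), ord ≤ 2.
h=∫h₀ ⇒ L = L₀·Dx.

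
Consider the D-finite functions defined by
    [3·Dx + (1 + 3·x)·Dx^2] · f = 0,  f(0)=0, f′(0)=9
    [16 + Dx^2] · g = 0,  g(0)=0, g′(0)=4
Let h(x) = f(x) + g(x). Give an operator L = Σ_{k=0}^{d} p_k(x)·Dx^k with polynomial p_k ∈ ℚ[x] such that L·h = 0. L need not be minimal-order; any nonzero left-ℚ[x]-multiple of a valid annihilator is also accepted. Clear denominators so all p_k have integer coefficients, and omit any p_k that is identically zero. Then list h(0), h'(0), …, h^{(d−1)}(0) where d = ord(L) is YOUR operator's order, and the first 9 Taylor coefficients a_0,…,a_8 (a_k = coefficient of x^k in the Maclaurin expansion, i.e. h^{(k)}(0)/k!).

f: a_k = 0, 9, -27/2, 27, -243/4, 729/5, -729/2, 6561/7, -19683/8, …
g: a_k = 0, 4, 0, -32/3, 0, 128/15, 0, -1024/315, 0, …
f+g: L₀ = lclm(L_f,L_g), ord ≤ 2+2.
L = (1680 + 2304·x + 3456·x^2)·Dx + (272 + 1584·x + 3456·x^2 + 3456·x^3)·Dx^2 + (105 + 144·x + 216·x^2)·Dx^3 + (17 + 99·x + 216·x^2 + 216·x^3)·Dx^4  (order 4).
h: a_k = 0, 13, -27/2, 49/3, -243/4, 463/3, -729/2, 294221/315, -19683/8, …
ICs: h(0) = 0, h′(0) = 13, h′′(0) = -27, h′′′(0) = 98.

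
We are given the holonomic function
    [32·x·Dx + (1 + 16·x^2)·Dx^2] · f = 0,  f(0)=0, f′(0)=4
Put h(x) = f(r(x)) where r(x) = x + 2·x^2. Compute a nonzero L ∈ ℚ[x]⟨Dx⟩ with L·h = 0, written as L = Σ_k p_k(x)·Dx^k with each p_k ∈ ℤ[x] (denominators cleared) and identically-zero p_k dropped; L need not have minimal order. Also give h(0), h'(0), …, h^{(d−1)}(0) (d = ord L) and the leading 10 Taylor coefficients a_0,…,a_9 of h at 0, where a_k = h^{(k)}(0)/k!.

L = (-4 + 32·x + 256·x^2 + 768·x^3 + 768·x^4)·Dx + (1 + 4·x + 16·x^2 + 128·x^3 + 320·x^4 + 256·x^5)·Dx^2  (order 2).
h: a_k = 0, 4, 8, -64/3, -128, -256/5, 5632/3, 40960/7, -16384, -1359872/9, …
ICs: h(0) = 0, h′(0) = 4.

f: a_k = 0, 4, 0, -64/3, 0, 1024/5, 0, -16384/7, 0, 262144/9, …
L₀ from L_f via x↦r, Dx↦r'^{-1}Dx.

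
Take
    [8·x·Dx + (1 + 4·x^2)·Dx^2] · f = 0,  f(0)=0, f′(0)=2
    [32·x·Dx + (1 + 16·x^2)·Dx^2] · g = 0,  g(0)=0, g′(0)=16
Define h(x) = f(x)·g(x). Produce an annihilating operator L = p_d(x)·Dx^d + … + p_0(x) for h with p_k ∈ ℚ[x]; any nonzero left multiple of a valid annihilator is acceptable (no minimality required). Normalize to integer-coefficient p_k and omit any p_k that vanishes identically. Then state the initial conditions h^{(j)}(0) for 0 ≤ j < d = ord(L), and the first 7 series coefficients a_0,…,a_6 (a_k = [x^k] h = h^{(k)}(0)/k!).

f: a_k = 0, 2, 0, -8/3, 0, 32/5, 0, …
g: a_k = 0, 16, 0, -256/3, 0, 4096/5, 0, …
f·g: L₀ = L_f ⊗_s L_g, ord ≤ 2·2.
L = (-1536·x - 51200·x^3 - 262144·x^5 + 655360·x^7 + 6291456·x^9)·Dx + (-80 - 6592·x^2 - 92160·x^4 - 229376·x^6 + 2293760·x^8 + 9437184·x^10)·Dx^2 + (-160·x - 4480·x^3 - 30720·x^5 + 69632·x^7 + 1310720·x^9 + 3145728·x^11)·Dx^3 + (-1 - 40·x^2 - 464·x^4 + 29696·x^8 + 163840·x^10 + 262144·x^12)·Dx^4  (order 4).
h: a_k = 0, 0, 32, 0, -640/3, 0, 88576/45, …
ICs: h(0) = 0, h′(0) = 0, h′′(0) = 64, h′′′(0) = 0.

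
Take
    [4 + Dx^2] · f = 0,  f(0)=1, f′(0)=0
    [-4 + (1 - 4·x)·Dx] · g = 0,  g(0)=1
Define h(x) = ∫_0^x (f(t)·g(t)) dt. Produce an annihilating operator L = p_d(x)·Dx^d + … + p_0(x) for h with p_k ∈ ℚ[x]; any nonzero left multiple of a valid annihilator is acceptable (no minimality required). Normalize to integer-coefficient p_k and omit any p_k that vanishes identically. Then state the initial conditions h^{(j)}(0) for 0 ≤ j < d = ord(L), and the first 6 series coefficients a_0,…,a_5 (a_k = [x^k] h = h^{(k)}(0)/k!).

L = (-4 + 16·x)·Dx + 8·Dx^2 + (-1 + 4·x)·Dx^3  (order 3).
h: a_k = 0, 1, 2, 14/3, 14, 674/15, …
ICs: h(0) = 0, h′(0) = 1, h′′(0) = 4.

f: a_k = 1, 0, -2, 0, 2/3, 0, …
g: a_k = 1, 4, 16, 64, 256, 1024, …
Product ⇒ symmetric product L₀, ord ≤ 2.
Integrate: L := L₀·Dx.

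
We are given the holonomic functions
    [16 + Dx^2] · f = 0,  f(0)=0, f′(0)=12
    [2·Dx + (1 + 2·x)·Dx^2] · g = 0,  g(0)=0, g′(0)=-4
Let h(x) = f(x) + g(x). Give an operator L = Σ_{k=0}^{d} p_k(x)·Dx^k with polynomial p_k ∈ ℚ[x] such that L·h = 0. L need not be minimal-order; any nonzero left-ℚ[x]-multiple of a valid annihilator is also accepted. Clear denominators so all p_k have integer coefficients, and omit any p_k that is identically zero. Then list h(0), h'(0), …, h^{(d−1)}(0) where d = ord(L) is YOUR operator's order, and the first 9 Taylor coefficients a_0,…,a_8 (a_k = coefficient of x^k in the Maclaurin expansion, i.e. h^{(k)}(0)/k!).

L = (160 + 256·x + 256·x^2)·Dx + (48 + 224·x + 384·x^2 + 256·x^3)·Dx^2 + (10 + 16·x + 16·x^2)·Dx^3 + (3 + 14·x + 24·x^2 + 16·x^3)·Dx^4  (order 4).
h: a_k = 0, 8, 4, -112/3, 8, 64/5, 64/3, -4864/105, 64, …
ICs: h(0) = 0, h′(0) = 8, h′′(0) = 8, h′′′(0) = -224.

f: a_k = 0, 12, 0, -32, 0, 128/5, 0, -1024/105, 0, …
g: a_k = 0, -4, 4, -16/3, 8, -64/5, 64/3, -256/7, 64, …
Weyl lclm of L_f,L_g ⇒ L₀ (ord ≤ 4).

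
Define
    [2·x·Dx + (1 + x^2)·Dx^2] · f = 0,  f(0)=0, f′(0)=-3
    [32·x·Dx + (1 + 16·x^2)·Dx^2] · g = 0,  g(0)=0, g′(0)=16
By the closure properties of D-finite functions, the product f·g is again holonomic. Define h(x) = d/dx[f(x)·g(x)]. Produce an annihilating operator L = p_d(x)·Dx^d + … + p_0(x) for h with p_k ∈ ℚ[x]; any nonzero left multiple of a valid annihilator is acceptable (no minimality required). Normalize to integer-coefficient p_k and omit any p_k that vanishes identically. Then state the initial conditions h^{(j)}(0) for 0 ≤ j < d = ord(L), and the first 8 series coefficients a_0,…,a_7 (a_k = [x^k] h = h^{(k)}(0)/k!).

f: a_k = 0, -3, 0, 1, 0, -3/5, 0, 3/7, …
g: a_k = 0, 16, 0, -256/3, 0, 4096/5, 0, -65536/7, …
Product ⇒ symmetric product L₀, ord ≤ 4.
Derive L from L₀ (diff closure).
L = (-384·x - 10880·x^3 - 16384·x^5 + 34816·x^7 + 98304·x^9) + (-68 - 3916·x^2 - 19584·x^4 - 14336·x^6 + 121856·x^8 + 147456·x^10)·Dx + (-136·x - 2632·x^3 - 6528·x^5 + 16448·x^7 + 69632·x^9 + 49152·x^11)·Dx^2 + (-1 - 34·x^2 - 305·x^4 + 4880·x^8 + 8704·x^10 + 4096·x^12)·Dx^3  (order 3).
h: a_k = 0, -96, 0, 1088, 0, -76576/5, 0, 8109952/35, …
ICs: h(0) = 0, h′(0) = -96, h′′(0) = 0.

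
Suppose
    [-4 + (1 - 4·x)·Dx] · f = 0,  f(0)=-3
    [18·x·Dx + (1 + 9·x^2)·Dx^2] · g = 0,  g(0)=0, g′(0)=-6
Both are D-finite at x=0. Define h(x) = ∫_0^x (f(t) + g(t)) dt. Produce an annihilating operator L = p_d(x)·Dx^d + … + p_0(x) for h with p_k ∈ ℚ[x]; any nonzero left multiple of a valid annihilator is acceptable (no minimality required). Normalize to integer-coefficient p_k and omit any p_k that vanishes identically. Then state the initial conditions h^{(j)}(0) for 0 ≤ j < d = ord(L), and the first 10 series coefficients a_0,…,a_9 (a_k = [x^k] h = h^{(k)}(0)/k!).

f: a_k = -3, -12, -48, -192, -768, -3072, -12288, -49152, -196608, -786432, …
g: a_k = 0, -6, 0, 18, 0, -486/5, 0, 4374/7, 0, -4374, …
Weyl lclm of L_f,L_g ⇒ L₀ (ord ≤ 3).
h=∫₀ˣh₀: take L = L₀·Dx.
L = (-72 + 1152·x + 1944·x^2)·Dx^2 + (57 - 72·x + 765·x^2 + 1944·x^3)·Dx^3 + (-4 + 7·x + 63·x^3 + 324·x^4)·Dx^4  (order 4).
h: a_k = 0, -3, -9, -16, -87/2, -768/5, -2641/5, -12288/7, -169845/28, -65536/3, …
ICs: h(0) = 0, h′(0) = -3, h′′(0) = -18, h′′′(0) = -96.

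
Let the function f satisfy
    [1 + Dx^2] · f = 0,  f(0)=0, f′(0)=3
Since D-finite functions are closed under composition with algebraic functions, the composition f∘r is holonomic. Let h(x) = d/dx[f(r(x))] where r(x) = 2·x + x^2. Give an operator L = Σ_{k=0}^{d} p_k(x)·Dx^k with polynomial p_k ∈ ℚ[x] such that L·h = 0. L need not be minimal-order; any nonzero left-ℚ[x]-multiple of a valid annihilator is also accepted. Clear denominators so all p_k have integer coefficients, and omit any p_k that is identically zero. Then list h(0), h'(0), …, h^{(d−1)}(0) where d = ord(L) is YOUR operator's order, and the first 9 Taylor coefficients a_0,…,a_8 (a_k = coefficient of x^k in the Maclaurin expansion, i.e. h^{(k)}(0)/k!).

f: a_k = 0, 3, 0, -1/2, 0, 1/40, 0, -1/1680, 0, …
Change of var in L_f (x↦r) gives L₀.
Derive L from L₀ (diff closure).
L = (7 + 16·x + 24·x^2 + 16·x^3 + 4·x^4) + (-3 - 3·x)·Dx + (1 + 2·x + x^2)·Dx^2  (order 2).
h: a_k = 6, 6, -12, -24, -11, 9, 202/15, 88/15, -551/420, …
ICs: h(0) = 6, h′(0) = 6.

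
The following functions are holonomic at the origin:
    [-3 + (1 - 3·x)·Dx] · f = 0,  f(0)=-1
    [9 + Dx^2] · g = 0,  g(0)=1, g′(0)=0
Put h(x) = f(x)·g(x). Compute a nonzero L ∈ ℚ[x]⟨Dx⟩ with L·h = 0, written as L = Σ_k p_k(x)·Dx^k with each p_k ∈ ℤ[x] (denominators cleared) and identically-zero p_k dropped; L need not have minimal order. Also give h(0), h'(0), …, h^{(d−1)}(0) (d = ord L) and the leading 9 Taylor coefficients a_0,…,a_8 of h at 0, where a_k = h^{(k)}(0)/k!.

f: a_k = -1, -3, -9, -27, -81, -243, -729, -2187, -6561, …
g: a_k = 1, 0, -9/2, 0, 27/8, 0, -81/80, 0, 729/4480, …
Sym-product of L_f,L_g gives L₀ (≤ ord 2).
L = (-9 + 27·x) + 6·Dx + (-1 + 3·x)·Dx^2  (order 2).
h: a_k = -1, -3, -9/2, -27/2, -351/8, -1053/8, -31509/80, -94527/80, -3176253/896, …
ICs: h(0) = -1, h′(0) = -3.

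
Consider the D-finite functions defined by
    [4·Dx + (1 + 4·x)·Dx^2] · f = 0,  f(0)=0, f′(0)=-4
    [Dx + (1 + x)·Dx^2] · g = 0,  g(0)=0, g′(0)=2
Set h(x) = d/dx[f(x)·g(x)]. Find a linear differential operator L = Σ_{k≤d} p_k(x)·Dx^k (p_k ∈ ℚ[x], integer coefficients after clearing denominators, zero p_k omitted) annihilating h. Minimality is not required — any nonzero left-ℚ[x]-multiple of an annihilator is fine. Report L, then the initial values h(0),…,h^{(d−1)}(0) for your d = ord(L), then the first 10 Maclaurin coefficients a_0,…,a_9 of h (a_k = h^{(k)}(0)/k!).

L = (136 + 320·x + 256·x^2) + (290 + 1464·x + 2400·x^2 + 1280·x^3)·Dx + (92 + 740·x + 1992·x^2 + 2240·x^3 + 896·x^4)·Dx^2 + (5 + 58·x + 245·x^2 + 464·x^3 + 400·x^4 + 128·x^5)·Dx^3  (order 3).
h: a_k = 0, -16, 60, -640/3, 2350/3, -44408/15, 11396, -1552512/35, 1217039/7, -215649548/315, …
ICs: h(0) = 0, h′(0) = -16, h′′(0) = 120.

f: a_k = 0, -4, 8, -64/3, 64, -1024/5, 2048/3, -16384/7, 8192, -262144/9, …
g: a_k = 0, 2, -1, 2/3, -1/2, 2/5, -1/3, 2/7, -1/4, 2/9, …
Product ⇒ symmetric product L₀, ord ≤ 4.
h=h₀': d/dx-closure on L₀ ⇒ L.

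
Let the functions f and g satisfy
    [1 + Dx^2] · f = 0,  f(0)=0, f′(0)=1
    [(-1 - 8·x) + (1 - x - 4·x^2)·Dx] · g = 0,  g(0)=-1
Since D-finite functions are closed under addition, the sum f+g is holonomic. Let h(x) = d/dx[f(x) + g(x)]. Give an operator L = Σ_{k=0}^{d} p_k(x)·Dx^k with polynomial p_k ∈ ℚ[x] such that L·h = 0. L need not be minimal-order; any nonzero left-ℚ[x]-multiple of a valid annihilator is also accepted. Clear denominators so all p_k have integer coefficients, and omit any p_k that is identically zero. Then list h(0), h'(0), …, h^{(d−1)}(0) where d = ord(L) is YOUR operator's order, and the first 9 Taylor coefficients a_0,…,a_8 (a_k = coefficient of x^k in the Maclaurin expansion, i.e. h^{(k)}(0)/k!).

f: a_k = 0, 1, 0, -1/6, 0, 1/120, 0, -1/5040, 0, …
g: a_k = -1, -1, -5, -9, -29, -65, -181, -441, -1165, …
Weyl lclm of L_f,L_g ⇒ L₀ (ord ≤ 3).
h₀' ⇒ L via d/dx closure of L₀.
L = (706 + 4324·x + 19178·x^2 + 15080·x^3 + 30400·x^4 + 1152·x^5 + 1536·x^6) + (-55 - 431·x + 153·x^2 + 1009·x^3 + 3620·x^4 + 5904·x^5 + 448·x^6 + 512·x^7)·Dx + (706 + 4324·x + 19178·x^2 + 15080·x^3 + 30400·x^4 + 1152·x^5 + 1536·x^6)·Dx^2 + (-55 - 431·x + 153·x^2 + 1009·x^3 + 3620·x^4 + 5904·x^5 + 448·x^6 + 512·x^7)·Dx^3  (order 3).
h: a_k = 0, -10, -55/2, -116, -7799/24, -1086, -2222641/720, -9320, -1062875519/40320, …
ICs: h(0) = 0, h′(0) = -10, h′′(0) = -55.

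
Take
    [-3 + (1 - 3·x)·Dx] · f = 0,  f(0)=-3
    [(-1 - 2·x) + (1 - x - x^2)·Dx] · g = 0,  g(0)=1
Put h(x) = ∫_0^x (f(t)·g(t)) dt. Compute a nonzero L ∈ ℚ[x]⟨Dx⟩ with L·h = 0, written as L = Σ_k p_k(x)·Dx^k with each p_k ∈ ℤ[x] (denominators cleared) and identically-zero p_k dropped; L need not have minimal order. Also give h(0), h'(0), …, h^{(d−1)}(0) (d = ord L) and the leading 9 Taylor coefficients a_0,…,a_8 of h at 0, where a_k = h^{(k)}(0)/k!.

L = (-4 + 4·x + 9·x^2)·Dx + (1 - 4·x + 2·x^2 + 3·x^3)·Dx^2  (order 2).
h: a_k = 0, -3, -6, -14, -135/4, -84, -214, -3891/7, -1467, …
ICs: h(0) = 0, h′(0) = -3.

f: a_k = -3, -9, -27, -81, -243, -729, -2187, -6561, -19683, …
g: a_k = 1, 1, 2, 3, 5, 8, 13, 21, 34, …
f·g: L₀ = L_f ⊗_s L_g, ord ≤ 1·1.
h=∫h₀ ⇒ L = L₀·Dx.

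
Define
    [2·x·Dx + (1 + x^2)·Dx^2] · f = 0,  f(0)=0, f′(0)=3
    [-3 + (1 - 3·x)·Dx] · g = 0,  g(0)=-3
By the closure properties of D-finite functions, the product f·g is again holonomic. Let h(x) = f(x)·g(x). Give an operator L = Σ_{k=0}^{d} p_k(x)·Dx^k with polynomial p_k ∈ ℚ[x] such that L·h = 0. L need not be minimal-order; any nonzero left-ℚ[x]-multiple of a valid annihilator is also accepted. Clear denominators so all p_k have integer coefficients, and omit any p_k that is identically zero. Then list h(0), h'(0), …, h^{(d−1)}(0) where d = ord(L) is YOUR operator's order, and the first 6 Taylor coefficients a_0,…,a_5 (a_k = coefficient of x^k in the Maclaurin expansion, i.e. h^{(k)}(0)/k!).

L = 6·x + (6 - 2·x + 12·x^2)·Dx + (-1 + 3·x - x^2 + 3·x^3)·Dx^2  (order 2).
h: a_k = 0, -9, -27, -78, -234, -3519/5, …
ICs: h(0) = 0, h′(0) = -9.

f: a_k = 0, 3, 0, -1, 0, 3/5, …
g: a_k = -3, -9, -27, -81, -243, -729, …
h₀=f·g: eliminate ⇒ L₀, order ≤ 2·1.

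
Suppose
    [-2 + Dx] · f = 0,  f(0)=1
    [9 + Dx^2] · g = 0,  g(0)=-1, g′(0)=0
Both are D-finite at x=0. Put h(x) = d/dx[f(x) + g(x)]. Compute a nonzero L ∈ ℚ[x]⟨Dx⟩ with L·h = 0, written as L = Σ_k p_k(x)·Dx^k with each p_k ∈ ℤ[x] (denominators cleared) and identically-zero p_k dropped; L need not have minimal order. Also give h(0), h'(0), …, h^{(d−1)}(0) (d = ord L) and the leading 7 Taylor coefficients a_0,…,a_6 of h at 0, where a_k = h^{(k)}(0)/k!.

f: a_k = 1, 2, 2, 4/3, 2/3, 4/15, 4/45, …
g: a_k = -1, 0, 9/2, 0, -27/8, 0, 81/80, …
f+g: L₀ = lclm(L_f,L_g), ord ≤ 1+2.
Derive L from L₀ (diff closure).
L = 18 - 9·Dx + 2·Dx^2 - Dx^3  (order 3).
h: a_k = 2, 13, 4, -65/6, 4/3, 793/120, 8/45, …
ICs: h(0) = 2, h′(0) = 13, h′′(0) = 8.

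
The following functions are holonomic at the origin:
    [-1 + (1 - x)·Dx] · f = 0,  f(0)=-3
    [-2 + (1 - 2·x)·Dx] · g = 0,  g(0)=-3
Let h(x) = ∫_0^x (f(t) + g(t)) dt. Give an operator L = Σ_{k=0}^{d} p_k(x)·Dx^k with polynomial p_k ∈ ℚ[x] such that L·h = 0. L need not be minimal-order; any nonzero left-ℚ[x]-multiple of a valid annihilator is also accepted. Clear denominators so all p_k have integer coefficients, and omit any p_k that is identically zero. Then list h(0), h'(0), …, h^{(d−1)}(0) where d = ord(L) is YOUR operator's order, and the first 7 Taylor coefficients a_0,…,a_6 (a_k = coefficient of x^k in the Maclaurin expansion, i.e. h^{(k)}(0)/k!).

f: a_k = -3, -3, -3, -3, -3, -3, -3, …
g: a_k = -3, -6, -12, -24, -48, -96, -192, …
Weyl lclm of L_f,L_g ⇒ L₀ (ord ≤ 2).
h=∫h₀ ⇒ L = L₀·Dx.
L = -4·Dx + (6 - 8·x)·Dx^2 + (-1 + 3·x - 2·x^2)·Dx^3  (order 3).
h: a_k = 0, -6, -9/2, -5, -27/4, -51/5, -33/2, …
ICs: h(0) = 0, h′(0) = -6, h′′(0) = -9.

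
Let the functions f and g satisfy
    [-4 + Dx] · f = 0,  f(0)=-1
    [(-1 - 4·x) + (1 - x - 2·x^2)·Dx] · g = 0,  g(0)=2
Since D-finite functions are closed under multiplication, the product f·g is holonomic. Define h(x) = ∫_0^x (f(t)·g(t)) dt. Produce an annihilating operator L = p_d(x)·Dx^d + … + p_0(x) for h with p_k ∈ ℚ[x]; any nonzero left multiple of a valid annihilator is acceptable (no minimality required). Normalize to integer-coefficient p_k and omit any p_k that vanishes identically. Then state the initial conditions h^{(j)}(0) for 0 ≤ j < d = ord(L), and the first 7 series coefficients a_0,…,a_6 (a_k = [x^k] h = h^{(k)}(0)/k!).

L = (5 - 8·x^2)·Dx + (-1 + x + 2·x^2)·Dx^2  (order 2).
h: a_k = 0, -2, -5, -10, -107/6, -458/15, -781/15, …
ICs: h(0) = 0, h′(0) = -2.

f: a_k = -1, -4, -8, -32/3, -32/3, -128/15, -256/45, …
g: a_k = 2, 2, 6, 10, 22, 42, 86, …
f·g: L₀ = L_f ⊗_s L_g, ord ≤ 1·1.
∫: right-multiply L₀ by Dx.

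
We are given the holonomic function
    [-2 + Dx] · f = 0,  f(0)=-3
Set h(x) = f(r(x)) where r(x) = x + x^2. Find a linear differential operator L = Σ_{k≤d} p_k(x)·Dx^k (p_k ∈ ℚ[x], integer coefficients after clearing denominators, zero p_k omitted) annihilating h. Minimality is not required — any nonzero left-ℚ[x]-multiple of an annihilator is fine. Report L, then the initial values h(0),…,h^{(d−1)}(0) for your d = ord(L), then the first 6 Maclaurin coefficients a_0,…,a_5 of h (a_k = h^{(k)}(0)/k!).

L = (-2 - 4·x) + Dx  (order 1).
h: a_k = -3, -6, -12, -16, -20, -104/5, …
ICs: h(0) = -3.

f: a_k = -3, -6, -6, -4, -2, -4/5, …
h₀=f(r): pull back L_f along r ⇒ L₀.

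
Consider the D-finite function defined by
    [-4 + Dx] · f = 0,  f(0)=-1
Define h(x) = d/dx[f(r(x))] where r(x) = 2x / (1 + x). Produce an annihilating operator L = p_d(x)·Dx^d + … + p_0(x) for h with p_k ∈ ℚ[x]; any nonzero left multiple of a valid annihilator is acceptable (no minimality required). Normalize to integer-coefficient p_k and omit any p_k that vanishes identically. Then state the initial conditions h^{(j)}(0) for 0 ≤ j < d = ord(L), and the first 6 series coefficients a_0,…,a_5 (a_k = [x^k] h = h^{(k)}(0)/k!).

L = (6 - 2·x) + (-1 - 2·x - x^2)·Dx  (order 1).
h: a_k = -8, -48, -88, -32/3, 88, -368/15, …
ICs: h(0) = -8.

f: a_k = -1, -4, -8, -32/3, -32/3, -128/15, …
L₀ from L_f via x↦r, Dx↦r'^{-1}Dx.
h=h₀': d/dx-closure on L₀ ⇒ L.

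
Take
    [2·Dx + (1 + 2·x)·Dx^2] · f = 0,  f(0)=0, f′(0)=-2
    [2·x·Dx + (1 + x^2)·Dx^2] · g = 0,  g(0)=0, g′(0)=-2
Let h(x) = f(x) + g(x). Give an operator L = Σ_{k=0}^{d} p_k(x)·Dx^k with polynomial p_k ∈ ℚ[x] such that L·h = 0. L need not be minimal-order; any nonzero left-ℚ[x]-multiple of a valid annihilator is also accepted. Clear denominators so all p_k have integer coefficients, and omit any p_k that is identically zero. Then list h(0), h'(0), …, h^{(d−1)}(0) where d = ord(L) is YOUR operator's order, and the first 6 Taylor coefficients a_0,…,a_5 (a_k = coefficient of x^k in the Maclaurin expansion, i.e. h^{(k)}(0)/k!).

f: a_k = 0, -2, 2, -8/3, 4, -32/5, …
g: a_k = 0, -2, 0, 2/3, 0, -2/5, …
Weyl lclm of L_f,L_g ⇒ L₀ (ord ≤ 4).
L = (-2 - 12·x + 6·x^2 + 4·x^3)·Dx + (-5 - 4·x - 9·x^2 + 12·x^3 + 8·x^4)·Dx^2 + (-1 - x + 2·x^2 + x^3 + 3·x^4 + 2·x^5)·Dx^3  (order 3).
h: a_k = 0, -4, 2, -2, 4, -34/5, …
ICs: h(0) = 0, h′(0) = -4, h′′(0) = 4.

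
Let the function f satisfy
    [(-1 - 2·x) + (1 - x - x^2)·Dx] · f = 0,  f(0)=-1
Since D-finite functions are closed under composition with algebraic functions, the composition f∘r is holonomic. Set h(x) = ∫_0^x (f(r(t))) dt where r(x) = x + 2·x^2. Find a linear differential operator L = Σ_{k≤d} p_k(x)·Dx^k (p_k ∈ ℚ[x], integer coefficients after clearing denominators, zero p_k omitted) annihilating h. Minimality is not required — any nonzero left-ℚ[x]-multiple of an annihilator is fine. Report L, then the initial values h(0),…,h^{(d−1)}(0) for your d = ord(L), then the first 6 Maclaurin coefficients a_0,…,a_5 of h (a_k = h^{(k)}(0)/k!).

L = (1 + 6·x + 12·x^2 + 16·x^3)·Dx + (-1 + x + 3·x^2 + 4·x^3 + 4·x^4)·Dx^2  (order 2).
h: a_k = 0, -1, -1/2, -4/3, -11/4, -31/5, …
ICs: h(0) = 0, h′(0) = -1.

f: a_k = -1, -1, -2, -3, -5, -8, …
L₀ from L_f via x↦r, Dx↦r'^{-1}Dx.
∫: right-multiply L₀ by Dx.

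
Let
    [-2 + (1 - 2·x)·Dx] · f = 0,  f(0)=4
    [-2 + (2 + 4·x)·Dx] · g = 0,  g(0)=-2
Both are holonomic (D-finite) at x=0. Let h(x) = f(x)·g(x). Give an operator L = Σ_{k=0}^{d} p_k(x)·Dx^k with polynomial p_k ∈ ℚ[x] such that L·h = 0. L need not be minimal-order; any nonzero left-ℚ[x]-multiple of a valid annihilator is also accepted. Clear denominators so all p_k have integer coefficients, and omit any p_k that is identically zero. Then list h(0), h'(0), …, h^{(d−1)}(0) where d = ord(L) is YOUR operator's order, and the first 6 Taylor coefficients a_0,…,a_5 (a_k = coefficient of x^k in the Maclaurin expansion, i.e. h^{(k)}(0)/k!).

L = (3 + 2·x) + (-1 + 4·x^2)·Dx  (order 1).
h: a_k = -8, -24, -44, -92, -179, -365, …
ICs: h(0) = -8.

f: a_k = 4, 8, 16, 32, 64, 128, …
g: a_k = -2, -2, 1, -1, 5/4, -7/4, …
Sym-product of L_f,L_g gives L₀ (≤ ord 1).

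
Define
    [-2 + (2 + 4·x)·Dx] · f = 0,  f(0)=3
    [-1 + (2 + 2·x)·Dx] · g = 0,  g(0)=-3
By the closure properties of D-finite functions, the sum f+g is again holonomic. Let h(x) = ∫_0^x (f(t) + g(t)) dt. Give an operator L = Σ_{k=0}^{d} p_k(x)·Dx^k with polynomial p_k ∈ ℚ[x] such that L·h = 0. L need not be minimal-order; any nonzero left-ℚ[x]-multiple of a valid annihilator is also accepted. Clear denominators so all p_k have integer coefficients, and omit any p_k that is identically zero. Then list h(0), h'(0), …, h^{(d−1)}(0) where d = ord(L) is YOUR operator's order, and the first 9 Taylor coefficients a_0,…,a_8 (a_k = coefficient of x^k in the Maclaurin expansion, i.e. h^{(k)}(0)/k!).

f: a_k = 3, 3, -3/2, 3/2, -15/8, 21/8, -63/16, 99/16, -1287/128, …
g: a_k = -3, -3/2, 3/8, -3/16, 15/128, -21/256, 63/1024, -99/2048, 1287/32768, …
h₀=f+g: left-lcm gives L₀, ord ≤ 2.
h=∫₀ˣh₀: take L = L₀·Dx.
L = -Dx + (3 + 4·x)·Dx^2 + (2 + 6·x + 4·x^2)·Dx^3  (order 3).
h: a_k = 0, 0, 3/4, -3/8, 21/64, -45/128, 217/512, -567/1024, 12573/16384, …
ICs: h(0) = 0, h′(0) = 0, h′′(0) = 3/2.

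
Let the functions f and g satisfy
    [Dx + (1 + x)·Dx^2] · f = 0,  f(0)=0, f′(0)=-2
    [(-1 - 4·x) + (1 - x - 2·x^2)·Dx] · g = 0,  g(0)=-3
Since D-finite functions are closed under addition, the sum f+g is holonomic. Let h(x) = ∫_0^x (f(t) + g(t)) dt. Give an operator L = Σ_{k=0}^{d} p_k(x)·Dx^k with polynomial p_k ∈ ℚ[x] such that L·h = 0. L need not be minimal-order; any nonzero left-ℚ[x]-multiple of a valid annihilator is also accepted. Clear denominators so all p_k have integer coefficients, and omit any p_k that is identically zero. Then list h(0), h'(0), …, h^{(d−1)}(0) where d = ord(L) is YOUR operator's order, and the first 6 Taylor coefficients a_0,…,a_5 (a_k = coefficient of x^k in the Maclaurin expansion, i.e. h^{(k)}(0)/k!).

L = (-42 - 144·x - 144·x^2 - 96·x^3)·Dx^2 + (-28 - 172·x - 312·x^2 - 328·x^3 - 160·x^4)·Dx^3 + (7 + 14·x - 5·x^2 - 56·x^3 - 76·x^4 - 32·x^5)·Dx^4  (order 4).
h: a_k = 0, -3, -5/2, -8/3, -47/12, -13/2, …
ICs: h(0) = 0, h′(0) = -3, h′′(0) = -5, h′′′(0) = -16.

f: a_k = 0, -2, 1, -2/3, 1/2, -2/5, …
g: a_k = -3, -3, -9, -15, -33, -63, …
L₀ := lclm(L_f,L_g); ord L₀ ≤ 2+1.
h=∫h₀ ⇒ L = L₀·Dx.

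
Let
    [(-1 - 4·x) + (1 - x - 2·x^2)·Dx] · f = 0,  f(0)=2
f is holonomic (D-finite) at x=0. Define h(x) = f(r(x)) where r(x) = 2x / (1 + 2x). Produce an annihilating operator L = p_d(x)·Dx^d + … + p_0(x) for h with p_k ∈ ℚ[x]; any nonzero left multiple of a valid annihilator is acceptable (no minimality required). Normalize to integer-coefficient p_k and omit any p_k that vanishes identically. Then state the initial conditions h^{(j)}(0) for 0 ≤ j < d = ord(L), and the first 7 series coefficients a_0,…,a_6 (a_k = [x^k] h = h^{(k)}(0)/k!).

f: a_k = 2, 2, 6, 10, 22, 42, 86, …
f∘r: x↦r, Dx↦Dx/r' in L_f ⇒ L₀.
L = (2 + 20·x) + (-1 - 4·x + 4·x^2 + 16·x^3)·Dx  (order 1).
h: a_k = 2, 4, 16, 0, 128, -256, 1536, …
ICs: h(0) = 2.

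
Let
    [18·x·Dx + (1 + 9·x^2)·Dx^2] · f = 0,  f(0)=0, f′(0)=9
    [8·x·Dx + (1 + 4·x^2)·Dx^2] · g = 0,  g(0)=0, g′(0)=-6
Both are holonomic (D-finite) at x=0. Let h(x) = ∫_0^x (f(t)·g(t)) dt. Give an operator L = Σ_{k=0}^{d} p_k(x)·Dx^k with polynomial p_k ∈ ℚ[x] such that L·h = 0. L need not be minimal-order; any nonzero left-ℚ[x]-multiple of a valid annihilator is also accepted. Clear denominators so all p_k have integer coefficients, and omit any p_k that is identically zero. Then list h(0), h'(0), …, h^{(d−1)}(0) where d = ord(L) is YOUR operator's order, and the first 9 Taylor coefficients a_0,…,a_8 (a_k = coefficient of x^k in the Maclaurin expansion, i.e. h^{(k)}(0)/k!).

f: a_k = 0, 9, 0, -27, 0, 729/5, 0, -6561/7, 0, …
g: a_k = 0, -6, 0, 8, 0, -96/5, 0, 384/7, 0, …
Sym-product of L_f,L_g gives L₀ (≤ ord 4).
h=∫₀ˣh₀: take L = L₀·Dx.
L = (-864·x - 18720·x^3 - 82944·x^5 + 134784·x^7 + 1119744·x^9)·Dx^2 + (-52 - 3036·x^2 - 33696·x^4 - 72576·x^6 + 471744·x^8 + 1679616·x^10)·Dx^3 + (-104·x - 2072·x^3 - 11232·x^5 + 13968·x^7 + 269568·x^9 + 559872·x^11)·Dx^4 + (-1 - 26·x^2 - 205·x^4 + 7380·x^8 + 33696·x^10 + 46656·x^12)·Dx^5  (order 5).
h: a_k = 0, 0, 0, -18, 0, 234/5, 0, -6318/35, 0, …
ICs: h(0) = 0, h′(0) = 0, h′′(0) = 0, h′′′(0) = -108, h′′′′(0) = 0.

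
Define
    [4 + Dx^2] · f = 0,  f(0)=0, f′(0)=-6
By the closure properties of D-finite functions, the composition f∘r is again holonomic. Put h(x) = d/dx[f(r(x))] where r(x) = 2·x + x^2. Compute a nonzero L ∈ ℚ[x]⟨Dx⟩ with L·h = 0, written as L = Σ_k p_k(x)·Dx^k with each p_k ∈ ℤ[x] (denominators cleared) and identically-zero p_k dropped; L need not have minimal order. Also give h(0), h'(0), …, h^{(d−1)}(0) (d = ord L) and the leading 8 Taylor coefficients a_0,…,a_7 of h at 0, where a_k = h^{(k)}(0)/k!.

f: a_k = 0, -6, 0, 4, 0, -4/5, 0, 8/105, …
Change of var in L_f (x↦r) gives L₀.
h₀' ⇒ L via d/dx closure of L₀.
L = (19 + 64·x + 96·x^2 + 64·x^3 + 16·x^4) + (-3 - 3·x)·Dx + (1 + 2·x + x^2)·Dx^2  (order 2).
h: a_k = -12, -12, 96, 192, -8, -360, -5696/15, 256/15, …
ICs: h(0) = -12, h′(0) = -12.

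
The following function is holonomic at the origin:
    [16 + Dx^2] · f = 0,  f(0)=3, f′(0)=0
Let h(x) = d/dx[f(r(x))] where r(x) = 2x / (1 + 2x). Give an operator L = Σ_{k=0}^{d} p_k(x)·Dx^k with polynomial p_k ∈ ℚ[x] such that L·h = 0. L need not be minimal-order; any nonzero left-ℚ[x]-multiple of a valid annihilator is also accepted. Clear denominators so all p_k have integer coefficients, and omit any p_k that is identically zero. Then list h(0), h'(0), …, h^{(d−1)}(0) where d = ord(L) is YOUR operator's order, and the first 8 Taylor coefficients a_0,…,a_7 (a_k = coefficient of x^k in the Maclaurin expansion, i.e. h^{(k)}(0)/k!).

L = (88 + 96·x + 96·x^2) + (12 + 72·x + 144·x^2 + 96·x^3)·Dx + (1 + 8·x + 24·x^2 + 32·x^3 + 16·x^4)·Dx^2  (order 2).
h: a_k = 0, -192, 1152, -2560, -5120, 351232/5, -1763328/5, 25739264/21, …
ICs: h(0) = 0, h′(0) = -192.

f: a_k = 3, 0, -24, 0, 32, 0, -256/15, 0, …
Substitute x→r, Dx→(1/r')Dx; clear ⇒ L₀.
Differentiate: ansatz ord ≤ ord L₀ ⇒ L.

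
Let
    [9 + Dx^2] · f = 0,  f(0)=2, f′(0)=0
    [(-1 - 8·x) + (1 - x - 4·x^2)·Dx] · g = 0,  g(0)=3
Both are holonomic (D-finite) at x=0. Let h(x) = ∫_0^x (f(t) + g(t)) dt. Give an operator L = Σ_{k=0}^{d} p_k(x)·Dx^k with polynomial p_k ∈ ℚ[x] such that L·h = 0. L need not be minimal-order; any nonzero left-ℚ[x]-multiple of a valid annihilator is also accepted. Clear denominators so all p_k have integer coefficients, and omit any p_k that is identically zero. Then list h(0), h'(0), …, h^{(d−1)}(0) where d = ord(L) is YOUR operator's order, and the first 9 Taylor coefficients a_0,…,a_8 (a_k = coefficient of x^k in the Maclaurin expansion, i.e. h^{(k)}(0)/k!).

f: a_k = 2, 0, -9, 0, 27/4, 0, -81/40, 0, 729/2240, …
g: a_k = 3, 3, 15, 27, 87, 195, 543, 1323, 3495, …
Weyl lclm of L_f,L_g ⇒ L₀ (ord ≤ 3).
h=∫₀ˣh₀: take L = L₀·Dx.
L = (-567 - 4806·x - 3321·x^2 - 9936·x^3 - 6480·x^4 - 10368·x^5)·Dx + (171 - 117·x - 441·x^2 + 135·x^3 - 540·x^4 - 3888·x^5 - 5184·x^6)·Dx^2 + (-63 - 534·x - 369·x^2 - 1104·x^3 - 720·x^4 - 1152·x^5)·Dx^3 + (19 - 13·x - 49·x^2 + 15·x^3 - 60·x^4 - 432·x^5 - 576·x^6)·Dx^4  (order 4).
h: a_k = 0, 5, 3/2, 2, 27/4, 75/4, 65/2, 21639/280, 1323/8, …
ICs: h(0) = 0, h′(0) = 5, h′′(0) = 3, h′′′(0) = 12.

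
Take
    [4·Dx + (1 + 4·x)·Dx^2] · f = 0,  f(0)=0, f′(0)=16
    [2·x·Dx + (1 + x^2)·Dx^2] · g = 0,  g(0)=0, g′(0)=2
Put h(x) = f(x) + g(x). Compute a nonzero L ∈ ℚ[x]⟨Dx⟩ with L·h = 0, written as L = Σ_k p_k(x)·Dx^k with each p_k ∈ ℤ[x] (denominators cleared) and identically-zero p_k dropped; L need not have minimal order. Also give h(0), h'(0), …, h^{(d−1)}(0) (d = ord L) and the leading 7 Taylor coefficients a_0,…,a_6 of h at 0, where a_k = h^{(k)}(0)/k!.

f: a_k = 0, 16, -32, 256/3, -256, 4096/5, -8192/3, …
g: a_k = 0, 2, 0, -2/3, 0, 2/5, 0, …
L₀ := lclm(L_f,L_g); ord L₀ ≤ 2+2.
L = (-4 - 48·x + 12·x^2 + 16·x^3)·Dx + (-17 - 8·x - 45·x^2 + 24·x^3 + 32·x^4)·Dx^2 + (-2 - 7·x + 4·x^2 + x^3 + 6·x^4 + 8·x^5)·Dx^3  (order 3).
h: a_k = 0, 18, -32, 254/3, -256, 4098/5, -8192/3, …
ICs: h(0) = 0, h′(0) = 18, h′′(0) = -64.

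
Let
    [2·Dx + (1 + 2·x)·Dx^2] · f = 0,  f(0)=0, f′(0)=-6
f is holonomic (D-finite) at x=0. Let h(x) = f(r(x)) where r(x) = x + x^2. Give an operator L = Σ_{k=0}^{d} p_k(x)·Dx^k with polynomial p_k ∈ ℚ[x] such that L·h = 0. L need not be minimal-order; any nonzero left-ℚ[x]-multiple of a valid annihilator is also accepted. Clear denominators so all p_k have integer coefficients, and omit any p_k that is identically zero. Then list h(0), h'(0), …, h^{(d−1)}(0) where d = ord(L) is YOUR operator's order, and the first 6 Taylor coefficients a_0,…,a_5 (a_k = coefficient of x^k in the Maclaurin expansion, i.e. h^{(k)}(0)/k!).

f: a_k = 0, -6, 6, -8, 12, -96/5, …
L₀ from L_f via x↦r, Dx↦r'^{-1}Dx.
L = (4·x + 4·x^2)·Dx + (1 + 4·x + 6·x^2 + 4·x^3)·Dx^2  (order 2).
h: a_k = 0, -6, 0, 4, -6, 24/5, …
ICs: h(0) = 0, h′(0) = -6.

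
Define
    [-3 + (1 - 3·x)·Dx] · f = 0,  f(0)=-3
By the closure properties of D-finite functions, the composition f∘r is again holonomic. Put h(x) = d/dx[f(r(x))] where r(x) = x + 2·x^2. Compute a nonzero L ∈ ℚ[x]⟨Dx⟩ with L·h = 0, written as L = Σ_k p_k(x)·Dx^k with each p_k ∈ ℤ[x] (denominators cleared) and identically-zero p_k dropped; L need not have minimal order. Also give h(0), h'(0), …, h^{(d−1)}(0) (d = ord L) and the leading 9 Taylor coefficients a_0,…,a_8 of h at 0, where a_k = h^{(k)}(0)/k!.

L = (10 + 36·x + 72·x^2) + (-1 - x + 18·x^2 + 24·x^3)·Dx  (order 1).
h: a_k = -9, -90, -567, -3348, -18225, -95742, -488187, -2439720, -12000069, …
ICs: h(0) = -9.

f: a_k = -3, -9, -27, -81, -243, -729, -2187, -6561, -19683, …
Substitute x→r, Dx→(1/r')Dx; clear ⇒ L₀.
Derive L from L₀ (diff closure).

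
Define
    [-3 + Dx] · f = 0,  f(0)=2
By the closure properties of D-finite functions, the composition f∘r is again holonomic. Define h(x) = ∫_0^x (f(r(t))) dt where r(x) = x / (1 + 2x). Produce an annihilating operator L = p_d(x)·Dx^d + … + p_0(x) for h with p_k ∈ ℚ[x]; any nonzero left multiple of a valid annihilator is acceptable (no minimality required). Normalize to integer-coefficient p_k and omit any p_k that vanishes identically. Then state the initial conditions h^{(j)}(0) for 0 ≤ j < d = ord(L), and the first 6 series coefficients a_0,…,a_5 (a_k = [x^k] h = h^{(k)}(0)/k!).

L = -3·Dx + (1 + 4·x + 4·x^2)·Dx^2  (order 2).
h: a_k = 0, 2, 3, -1, -3/4, 51/20, …
ICs: h(0) = 0, h′(0) = 2.

f: a_k = 2, 6, 9, 9, 27/4, 81/20, …
f∘r: x↦r, Dx↦Dx/r' in L_f ⇒ L₀.
∫: right-multiply L₀ by Dx.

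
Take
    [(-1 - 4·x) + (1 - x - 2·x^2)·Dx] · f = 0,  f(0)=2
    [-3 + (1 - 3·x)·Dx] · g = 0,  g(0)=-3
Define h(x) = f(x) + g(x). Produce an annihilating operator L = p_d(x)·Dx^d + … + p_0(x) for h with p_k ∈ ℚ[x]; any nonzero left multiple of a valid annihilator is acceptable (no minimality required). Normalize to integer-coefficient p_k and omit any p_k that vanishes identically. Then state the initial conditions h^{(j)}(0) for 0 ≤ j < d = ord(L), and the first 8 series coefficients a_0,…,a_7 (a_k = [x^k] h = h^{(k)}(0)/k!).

f: a_k = 2, 2, 6, 10, 22, 42, 86, 170, …
g: a_k = -3, -9, -27, -81, -243, -729, -2187, -6561, …
Weyl lclm of L_f,L_g ⇒ L₀ (ord ≤ 2).
L = (-36·x + 36·x^2 - 36·x^3) + (6 - 6·x - 30·x^2 + 54·x^3 - 72·x^4)·Dx + (-1 + 6·x - 12·x^2 + 8·x^3 + 9·x^4 - 18·x^5)·Dx^2  (order 2).
h: a_k = -1, -7, -21, -71, -221, -687, -2101, -6391, …
ICs: h(0) = -1, h′(0) = -7.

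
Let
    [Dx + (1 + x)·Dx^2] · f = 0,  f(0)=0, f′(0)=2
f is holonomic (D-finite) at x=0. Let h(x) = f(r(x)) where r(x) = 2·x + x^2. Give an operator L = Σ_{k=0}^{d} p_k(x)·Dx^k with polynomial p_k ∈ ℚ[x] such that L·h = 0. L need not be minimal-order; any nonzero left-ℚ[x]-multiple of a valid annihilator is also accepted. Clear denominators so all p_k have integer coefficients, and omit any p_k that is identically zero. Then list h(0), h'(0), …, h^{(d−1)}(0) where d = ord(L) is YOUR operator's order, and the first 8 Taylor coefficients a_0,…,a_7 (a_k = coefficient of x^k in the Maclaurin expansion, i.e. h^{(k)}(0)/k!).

L = Dx + (1 + x)·Dx^2  (order 2).
h: a_k = 0, 4, -2, 4/3, -1, 4/5, -2/3, 4/7, …
ICs: h(0) = 0, h′(0) = 4.

f: a_k = 0, 2, -1, 2/3, -1/2, 2/5, -1/3, 2/7, …
Substitute x→r, Dx→(1/r')Dx; clear ⇒ L₀.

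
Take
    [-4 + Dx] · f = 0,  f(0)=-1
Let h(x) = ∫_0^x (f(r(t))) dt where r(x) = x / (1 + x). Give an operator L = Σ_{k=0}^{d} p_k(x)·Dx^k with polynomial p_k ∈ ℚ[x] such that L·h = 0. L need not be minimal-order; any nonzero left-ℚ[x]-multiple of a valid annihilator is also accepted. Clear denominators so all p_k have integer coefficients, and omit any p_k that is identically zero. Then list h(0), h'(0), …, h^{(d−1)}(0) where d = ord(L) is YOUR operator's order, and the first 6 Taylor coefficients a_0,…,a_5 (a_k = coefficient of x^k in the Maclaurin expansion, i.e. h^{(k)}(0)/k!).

L = -4·Dx + (1 + 2·x + x^2)·Dx^2  (order 2).
h: a_k = 0, -1, -2, -4/3, 1/3, 4/15, …
ICs: h(0) = 0, h′(0) = -1.

f: a_k = -1, -4, -8, -32/3, -32/3, -128/15, …
Substitute x→r, Dx→(1/r')Dx; clear ⇒ L₀.
Integrate: L := L₀·Dx.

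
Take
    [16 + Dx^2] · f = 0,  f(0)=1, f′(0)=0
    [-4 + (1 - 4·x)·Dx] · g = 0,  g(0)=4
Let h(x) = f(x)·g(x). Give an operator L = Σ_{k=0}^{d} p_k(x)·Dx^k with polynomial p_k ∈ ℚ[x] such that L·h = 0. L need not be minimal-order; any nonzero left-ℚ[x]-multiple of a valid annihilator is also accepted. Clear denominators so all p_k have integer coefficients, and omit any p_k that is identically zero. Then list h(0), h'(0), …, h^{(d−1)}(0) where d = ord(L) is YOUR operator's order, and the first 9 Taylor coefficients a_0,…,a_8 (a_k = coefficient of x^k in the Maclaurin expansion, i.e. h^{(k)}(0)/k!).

L = (-16 + 64·x) + 8·Dx + (-1 + 4·x)·Dx^2  (order 2).
h: a_k = 4, 16, 32, 128, 1664/3, 6656/3, 398336/45, 1593344/45, 8923136/63, …
ICs: h(0) = 4, h′(0) = 16.

f: a_k = 1, 0, -8, 0, 32/3, 0, -256/45, 0, 512/315, …
g: a_k = 4, 16, 64, 256, 1024, 4096, 16384, 65536, 262144, …
Product ⇒ symmetric product L₀, ord ≤ 2.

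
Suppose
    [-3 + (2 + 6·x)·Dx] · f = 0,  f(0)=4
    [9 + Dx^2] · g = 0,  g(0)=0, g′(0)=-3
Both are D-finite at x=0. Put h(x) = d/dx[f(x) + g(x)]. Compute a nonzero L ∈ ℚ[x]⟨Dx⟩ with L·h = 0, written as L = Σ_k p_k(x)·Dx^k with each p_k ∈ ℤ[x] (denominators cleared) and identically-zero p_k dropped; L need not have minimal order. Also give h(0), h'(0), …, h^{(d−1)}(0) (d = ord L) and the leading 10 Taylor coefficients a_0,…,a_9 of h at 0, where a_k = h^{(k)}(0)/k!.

L = (-513 - 648·x - 972·x^2) + (-126 - 810·x - 1944·x^2 - 1944·x^3)·Dx + (-57 - 72·x - 108·x^2)·Dx^2 + (-14 - 90·x - 216·x^2 - 216·x^3)·Dx^3  (order 3).
h: a_k = 3, -9, 135/4, -405/8, 7857/64, -45927/128, 2533761/2560, -2814669/1024, 4432823739/573440, -717740595/32768, …
ICs: h(0) = 3, h′(0) = -9, h′′(0) = 135/2.

f: a_k = 4, 6, -9/2, 27/4, -405/32, 1701/64, -15309/256, 72171/512, -2814669/8192, 14073345/16384, …
g: a_k = 0, -3, 0, 9/2, 0, -81/40, 0, 243/560, 0, -243/4480, …
f+g: L₀ = lclm(L_f,L_g), ord ≤ 1+2.
h=h₀': d/dx-closure on L₀ ⇒ L.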